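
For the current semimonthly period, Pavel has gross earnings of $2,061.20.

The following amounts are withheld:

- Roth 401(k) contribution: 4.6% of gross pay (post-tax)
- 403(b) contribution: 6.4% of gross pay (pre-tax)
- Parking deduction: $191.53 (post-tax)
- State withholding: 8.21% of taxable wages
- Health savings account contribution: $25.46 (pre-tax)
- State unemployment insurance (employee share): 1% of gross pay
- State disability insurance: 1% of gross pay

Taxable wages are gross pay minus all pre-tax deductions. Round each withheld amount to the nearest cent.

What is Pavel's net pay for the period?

Health savings account contribution: $25.46
403(b) contribution: $2,061.20 × 0.064 = $131.92
Pre-tax total = $25.46 + $131.92 = $157.38
Taxable wages = $2,061.20 − $157.38 = $1,903.82
State withholding: $1,903.82 × 0.0821 = $156.30
State disability insurance: $2,061.20 × 0.01 = $20.61
State unemployment insurance (employee share): $2,061.20 × 0.01 = $20.61
Roth 401(k) contribution: $2,061.20 × 0.046 = $94.82
Parking deduction: $191.53
Total deductions = $25.46 + $131.92 + $156.30 + $20.61 + $20.61 + $94.82 + $191.53 = $641.25
Net pay = $2,061.20 − $641.25 = $1,419.95

$1,419.95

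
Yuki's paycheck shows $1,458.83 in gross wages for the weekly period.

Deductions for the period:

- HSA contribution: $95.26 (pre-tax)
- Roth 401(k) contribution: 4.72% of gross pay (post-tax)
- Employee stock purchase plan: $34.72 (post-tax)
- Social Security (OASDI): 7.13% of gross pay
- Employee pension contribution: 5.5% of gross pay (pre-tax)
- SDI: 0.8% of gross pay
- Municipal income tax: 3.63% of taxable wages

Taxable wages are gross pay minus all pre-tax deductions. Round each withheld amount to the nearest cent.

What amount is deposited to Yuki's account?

$1,017.49

Employee pension contribution: $1,458.83 × 0.055 = $80.24
HSA contribution: $95.26
Pre-tax total = $80.24 + $95.26 = $175.50
Taxable wages = $1,458.83 − $175.50 = $1,283.33
Municipal income tax: $1,283.33 × 0.0363 = $46.58
SDI: $1,458.83 × 0.008 = $11.67
Social Security (OASDI): $1,458.83 × 0.0713 = $104.01
Roth 401(k) contribution: $1,458.83 × 0.0472 = $68.86
Employee stock purchase plan: $34.72
Total deductions = $80.24 + $95.26 + $46.58 + $11.67 + $104.01 + $68.86 + $34.72 = $441.34
Net pay = $1,458.83 − $441.34 = $1,017.49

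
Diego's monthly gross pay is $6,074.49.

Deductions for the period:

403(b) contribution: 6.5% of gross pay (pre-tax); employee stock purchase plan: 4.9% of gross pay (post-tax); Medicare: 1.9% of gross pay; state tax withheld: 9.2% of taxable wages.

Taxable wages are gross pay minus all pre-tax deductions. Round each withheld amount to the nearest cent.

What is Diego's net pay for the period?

$4,744.05

403(b) contribution: $6,074.49 × 0.065 = $394.84
Taxable wages = $6,074.49 − $394.84 = $5,679.65
State tax withheld: $5,679.65 × 0.092 = $522.53
Medicare: $6,074.49 × 0.019 = $115.42
Employee stock purchase plan: $6,074.49 × 0.049 = $297.65
Total deductions = $394.84 + $522.53 + $115.42 + $297.65 = $1,330.44
Net pay = $6,074.49 − $1,330.44 = $4,744.05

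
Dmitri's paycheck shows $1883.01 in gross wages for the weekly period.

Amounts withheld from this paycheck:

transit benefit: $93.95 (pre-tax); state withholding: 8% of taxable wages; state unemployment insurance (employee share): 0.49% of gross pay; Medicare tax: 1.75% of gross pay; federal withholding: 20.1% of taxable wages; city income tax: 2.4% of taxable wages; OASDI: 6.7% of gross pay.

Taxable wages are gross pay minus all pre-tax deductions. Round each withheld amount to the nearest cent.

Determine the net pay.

Transit benefit: $93.95
Taxable wages = $1883.01 − $93.95 = $1789.06
Federal withholding: $1789.06 × 0.201 = $359.60
State withholding: $1789.06 × 0.08 = $143.12
City income tax: $1789.06 × 0.024 = $42.94
OASDI: $1883.01 × 0.067 = $126.16
State unemployment insurance (employee share): $1883.01 × 0.0049 = $9.23
Medicare tax: $1883.01 × 0.0175 = $32.95
Total deductions = $93.95 + $359.60 + $143.12 + $42.94 + $126.16 + $9.23 + $32.95 = $807.95
Net pay = $1883.01 − $807.95 = $1075.06

$1075.06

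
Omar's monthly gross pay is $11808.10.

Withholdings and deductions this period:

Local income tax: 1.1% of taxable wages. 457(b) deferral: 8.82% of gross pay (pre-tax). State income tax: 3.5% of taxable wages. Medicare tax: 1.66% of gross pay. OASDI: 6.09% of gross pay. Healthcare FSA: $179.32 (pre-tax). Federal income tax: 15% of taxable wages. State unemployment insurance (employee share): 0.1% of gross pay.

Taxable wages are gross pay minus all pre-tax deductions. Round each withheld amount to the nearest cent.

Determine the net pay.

Healthcare FSA: $179.32
457(b) deferral: $11808.10 × 0.0882 = $1041.47
Pre-tax total = $179.32 + $1041.47 = $1220.79
Taxable wages = $11808.10 − $1220.79 = $10587.31
Local income tax: $10587.31 × 0.011 = $116.46
Federal income tax: $10587.31 × 0.15 = $1588.10
State income tax: $10587.31 × 0.035 = $370.56
State unemployment insurance (employee share): $11808.10 × 0.001 = $11.81
OASDI: $11808.10 × 0.0609 = $719.11
Medicare tax: $11808.10 × 0.0166 = $196.01
Total deductions = $179.32 + $1041.47 + $116.46 + $1588.10 + $370.56 + $11.81 + $719.11 + $196.01 = $4222.84
Net pay = $11808.10 − $4222.84 = $7585.26

$7585.26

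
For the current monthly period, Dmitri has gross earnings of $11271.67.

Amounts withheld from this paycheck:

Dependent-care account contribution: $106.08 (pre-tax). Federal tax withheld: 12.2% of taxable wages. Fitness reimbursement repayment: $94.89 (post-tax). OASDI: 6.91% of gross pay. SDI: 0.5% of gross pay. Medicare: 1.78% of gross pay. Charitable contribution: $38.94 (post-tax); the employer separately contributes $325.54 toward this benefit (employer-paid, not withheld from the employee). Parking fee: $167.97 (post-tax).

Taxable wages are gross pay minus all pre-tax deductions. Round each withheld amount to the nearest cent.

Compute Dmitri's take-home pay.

$8465.72

Dependent-care account contribution: $106.08
Taxable wages = $11271.67 − $106.08 = $11165.59
Federal tax withheld: $11165.59 × 0.122 = $1362.20
SDI: $11271.67 × 0.005 = $56.36
OASDI: $11271.67 × 0.0691 = $778.87
Medicare: $11271.67 × 0.0178 = $200.64
Charitable contribution: $38.94
Parking fee: $167.97
Fitness reimbursement repayment: $94.89
(Employer's $325.54 toward charitable contribution is not withheld from the employee.)
Total deductions = $106.08 + $1362.20 + $56.36 + $778.87 + $200.64 + $38.94 + $167.97 + $94.89 = $2805.95
Net pay = $11271.67 − $2805.95 = $8465.72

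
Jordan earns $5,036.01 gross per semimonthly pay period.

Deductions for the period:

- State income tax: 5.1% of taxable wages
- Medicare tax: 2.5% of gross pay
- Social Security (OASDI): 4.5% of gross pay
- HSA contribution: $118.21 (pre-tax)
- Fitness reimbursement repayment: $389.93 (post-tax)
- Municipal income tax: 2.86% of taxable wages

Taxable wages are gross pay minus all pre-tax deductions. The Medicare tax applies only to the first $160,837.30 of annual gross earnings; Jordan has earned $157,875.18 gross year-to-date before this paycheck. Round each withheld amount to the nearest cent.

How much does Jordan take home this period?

HSA contribution: $118.21
Taxable wages = $5,036.01 − $118.21 = $4,917.80
State income tax: $4,917.80 × 0.051 = $250.81
Municipal income tax: $4,917.80 × 0.0286 = $140.65
Medicare tax: only $160,837.30 − $157,875.18 = $2,962.12 of this check is subject → $2,962.12 × 0.025 = $74.05
Social Security (OASDI): $5,036.01 × 0.045 = $226.62
Fitness reimbursement repayment: $389.93
Total deductions = $118.21 + $250.81 + $140.65 + $74.05 + $226.62 + $389.93 = $1,200.27
Net pay = $5,036.01 − $1,200.27 = $3,835.74

$3,835.74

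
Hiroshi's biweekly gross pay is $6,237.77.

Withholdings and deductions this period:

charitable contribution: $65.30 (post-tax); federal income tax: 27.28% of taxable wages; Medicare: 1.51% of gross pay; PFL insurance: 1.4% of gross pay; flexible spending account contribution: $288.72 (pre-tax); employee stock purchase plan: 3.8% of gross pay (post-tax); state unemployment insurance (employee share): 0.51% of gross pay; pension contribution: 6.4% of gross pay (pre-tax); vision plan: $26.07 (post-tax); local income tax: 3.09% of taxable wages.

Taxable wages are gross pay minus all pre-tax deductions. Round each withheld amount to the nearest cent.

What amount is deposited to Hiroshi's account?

$3,322.61

Flexible spending account contribution: $288.72
Pension contribution: $6,237.77 × 0.064 = $399.22
Pre-tax total = $288.72 + $399.22 = $687.94
Taxable wages = $6,237.77 − $687.94 = $5,549.83
Federal income tax: $5,549.83 × 0.2728 = $1,513.99
Local income tax: $5,549.83 × 0.0309 = $171.49
State unemployment insurance (employee share): $6,237.77 × 0.0051 = $31.81
Medicare: $6,237.77 × 0.0151 = $94.19
PFL insurance: $6,237.77 × 0.014 = $87.33
Charitable contribution: $65.30
Employee stock purchase plan: $6,237.77 × 0.038 = $237.04
Vision plan: $26.07
Total deductions = $288.72 + $399.22 + $1,513.99 + $171.49 + $31.81 + $94.19 + $87.33 + $65.30 + $237.04 + $26.07 = $2,915.16
Net pay = $6,237.77 − $2,915.16 = $3,322.61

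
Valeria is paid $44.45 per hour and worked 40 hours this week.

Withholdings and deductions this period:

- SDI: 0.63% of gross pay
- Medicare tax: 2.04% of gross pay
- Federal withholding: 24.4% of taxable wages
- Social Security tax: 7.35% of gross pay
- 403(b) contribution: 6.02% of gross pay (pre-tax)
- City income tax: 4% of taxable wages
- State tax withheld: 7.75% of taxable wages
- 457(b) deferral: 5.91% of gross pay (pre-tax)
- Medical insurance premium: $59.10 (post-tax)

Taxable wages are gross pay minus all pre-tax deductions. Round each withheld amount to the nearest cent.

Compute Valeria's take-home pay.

Gross pay: 40 × $44.45 = $1,778.00
457(b) deferral: $1,778.00 × 0.0591 = $105.08
403(b) contribution: $1,778.00 × 0.0602 = $107.04
Pre-tax total = $105.08 + $107.04 = $212.12
Taxable wages = $1,778.00 − $212.12 = $1,565.88
State tax withheld: $1,565.88 × 0.0775 = $121.36
Federal withholding: $1,565.88 × 0.244 = $382.07
City income tax: $1,565.88 × 0.04 = $62.64
SDI: $1,778.00 × 0.0063 = $11.20
Medicare tax: $1,778.00 × 0.0204 = $36.27
Social Security tax: $1,778.00 × 0.0735 = $130.68
Medical insurance premium: $59.10
Total deductions = $105.08 + $107.04 + $121.36 + $382.07 + $62.64 + $11.20 + $36.27 + $130.68 + $59.10 = $1,015.44
Net pay = $1,778.00 − $1,015.44 = $762.56

$762.56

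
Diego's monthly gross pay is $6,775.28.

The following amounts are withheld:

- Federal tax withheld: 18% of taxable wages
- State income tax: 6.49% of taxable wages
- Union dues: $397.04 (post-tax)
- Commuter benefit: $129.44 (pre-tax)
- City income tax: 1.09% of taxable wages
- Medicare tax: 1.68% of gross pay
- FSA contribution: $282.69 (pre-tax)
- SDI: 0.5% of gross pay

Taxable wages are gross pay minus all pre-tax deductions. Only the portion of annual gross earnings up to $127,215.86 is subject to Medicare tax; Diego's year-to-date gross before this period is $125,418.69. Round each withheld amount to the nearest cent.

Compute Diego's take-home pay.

$4,274.34

FSA contribution: $282.69
Commuter benefit: $129.44
Pre-tax total = $282.69 + $129.44 = $412.13
Taxable wages = $6,775.28 − $412.13 = $6,363.15
Federal tax withheld: $6,363.15 × 0.18 = $1,145.37
City income tax: $6,363.15 × 0.0109 = $69.36
State income tax: $6,363.15 × 0.0649 = $412.97
Medicare tax: only $127,215.86 − $125,418.69 = $1,797.17 of this check is subject → $1,797.17 × 0.0168 = $30.19
SDI: $6,775.28 × 0.005 = $33.88
Union dues: $397.04
Total deductions = $282.69 + $129.44 + $1,145.37 + $69.36 + $412.97 + $30.19 + $33.88 + $397.04 = $2,500.94
Net pay = $6,775.28 − $2,500.94 = $4,274.34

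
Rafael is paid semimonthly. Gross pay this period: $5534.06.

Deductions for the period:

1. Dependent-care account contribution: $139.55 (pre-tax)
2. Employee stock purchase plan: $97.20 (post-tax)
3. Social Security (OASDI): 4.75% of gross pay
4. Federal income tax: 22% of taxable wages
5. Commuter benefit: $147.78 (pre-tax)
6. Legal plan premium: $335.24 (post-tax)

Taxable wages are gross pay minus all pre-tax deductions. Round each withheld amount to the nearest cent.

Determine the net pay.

Dependent-care account contribution: $139.55
Commuter benefit: $147.78
Pre-tax total = $139.55 + $147.78 = $287.33
Taxable wages = $5534.06 − $287.33 = $5246.73
Federal income tax: $5246.73 × 0.22 = $1154.28
Social Security (OASDI): $5534.06 × 0.0475 = $262.87
Legal plan premium: $335.24
Employee stock purchase plan: $97.20
Total deductions = $139.55 + $147.78 + $1154.28 + $262.87 + $335.24 + $97.20 = $2136.92
Net pay = $5534.06 − $2136.92 = $3397.14

$3397.14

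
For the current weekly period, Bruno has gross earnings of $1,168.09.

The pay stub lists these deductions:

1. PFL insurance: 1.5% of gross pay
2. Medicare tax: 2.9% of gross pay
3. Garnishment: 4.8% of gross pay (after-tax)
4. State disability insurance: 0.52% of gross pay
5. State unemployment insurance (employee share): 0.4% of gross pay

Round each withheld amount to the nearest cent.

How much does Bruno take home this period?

PFL insurance: $1,168.09 × 0.015 = $17.52
State disability insurance: $1,168.09 × 0.0052 = $6.07
State unemployment insurance (employee share): $1,168.09 × 0.004 = $4.67
Medicare tax: $1,168.09 × 0.029 = $33.87
Garnishment: $1,168.09 × 0.048 = $56.07
Total deductions = $17.52 + $6.07 + $4.67 + $33.87 + $56.07 = $118.20
Net pay = $1,168.09 − $118.20 = $1,049.89

$1,049.89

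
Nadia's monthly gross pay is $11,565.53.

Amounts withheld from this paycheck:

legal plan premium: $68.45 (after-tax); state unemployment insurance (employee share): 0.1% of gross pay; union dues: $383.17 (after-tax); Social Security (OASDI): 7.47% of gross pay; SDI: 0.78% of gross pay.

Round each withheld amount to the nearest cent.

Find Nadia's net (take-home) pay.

$10,148.18

SDI: $11,565.53 × 0.0078 = $90.21
Social Security (OASDI): $11,565.53 × 0.0747 = $863.95
State unemployment insurance (employee share): $11,565.53 × 0.001 = $11.57
Union dues: $383.17
Legal plan premium: $68.45
Total deductions = $90.21 + $863.95 + $11.57 + $383.17 + $68.45 = $1,417.35
Net pay = $11,565.53 − $1,417.35 = $10,148.18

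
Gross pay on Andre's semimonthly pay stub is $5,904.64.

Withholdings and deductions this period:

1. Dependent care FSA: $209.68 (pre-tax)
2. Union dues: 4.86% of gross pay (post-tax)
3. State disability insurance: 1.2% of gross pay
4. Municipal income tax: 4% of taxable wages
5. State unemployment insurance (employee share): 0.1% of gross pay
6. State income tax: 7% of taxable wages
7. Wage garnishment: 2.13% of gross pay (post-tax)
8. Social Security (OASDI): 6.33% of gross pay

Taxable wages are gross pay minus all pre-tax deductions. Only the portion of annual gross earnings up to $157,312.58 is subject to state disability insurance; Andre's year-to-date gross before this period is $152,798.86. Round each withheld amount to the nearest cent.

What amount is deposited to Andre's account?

Dependent care FSA: $209.68
Taxable wages = $5,904.64 − $209.68 = $5,694.96
Municipal income tax: $5,694.96 × 0.04 = $227.80
State income tax: $5,694.96 × 0.07 = $398.65
Social Security (OASDI): $5,904.64 × 0.0633 = $373.76
State unemployment insurance (employee share): $5,904.64 × 0.001 = $5.90
State disability insurance: only $157,312.58 − $152,798.86 = $4,513.72 of this check is subject → $4,513.72 × 0.012 = $54.16
Union dues: $5,904.64 × 0.0486 = $286.97
Wage garnishment: $5,904.64 × 0.0213 = $125.77
Total deductions = $209.68 + $227.80 + $398.65 + $373.76 + $5.90 + $54.16 + $286.97 + $125.77 = $1,682.69
Net pay = $5,904.64 − $1,682.69 = $4,221.95

$4,221.95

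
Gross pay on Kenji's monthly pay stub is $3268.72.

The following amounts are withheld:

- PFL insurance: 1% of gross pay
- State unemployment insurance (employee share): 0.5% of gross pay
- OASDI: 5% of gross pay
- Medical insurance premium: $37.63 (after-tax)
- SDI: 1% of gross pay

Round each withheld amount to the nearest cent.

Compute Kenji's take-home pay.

$2985.93

PFL insurance: $3268.72 × 0.01 = $32.69
SDI: $3268.72 × 0.01 = $32.69
State unemployment insurance (employee share): $3268.72 × 0.005 = $16.34
OASDI: $3268.72 × 0.05 = $163.44
Medical insurance premium: $37.63
Total deductions = $32.69 + $32.69 + $16.34 + $163.44 + $37.63 = $282.79
Net pay = $3268.72 − $282.79 = $2985.93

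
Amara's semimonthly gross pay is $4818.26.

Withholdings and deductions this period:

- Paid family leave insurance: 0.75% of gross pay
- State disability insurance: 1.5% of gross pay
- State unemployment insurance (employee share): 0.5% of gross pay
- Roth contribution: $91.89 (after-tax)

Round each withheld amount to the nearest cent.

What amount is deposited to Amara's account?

$4593.87

Paid family leave insurance: $4818.26 × 0.0075 = $36.14
State disability insurance: $4818.26 × 0.015 = $72.27
State unemployment insurance (employee share): $4818.26 × 0.005 = $24.09
Roth contribution: $91.89
Total deductions = $36.14 + $72.27 + $24.09 + $91.89 = $224.39
Net pay = $4818.26 − $224.39 = $4593.87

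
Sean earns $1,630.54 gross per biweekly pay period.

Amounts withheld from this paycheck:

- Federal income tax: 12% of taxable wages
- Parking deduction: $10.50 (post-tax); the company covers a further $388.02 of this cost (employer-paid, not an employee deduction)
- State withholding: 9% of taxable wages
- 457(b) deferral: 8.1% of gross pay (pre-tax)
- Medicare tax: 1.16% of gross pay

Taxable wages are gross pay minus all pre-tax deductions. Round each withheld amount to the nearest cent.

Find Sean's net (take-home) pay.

$1,154.38

457(b) deferral: $1,630.54 × 0.081 = $132.07
Taxable wages = $1,630.54 − $132.07 = $1,498.47
Federal income tax: $1,498.47 × 0.12 = $179.82
State withholding: $1,498.47 × 0.09 = $134.86
Medicare tax: $1,630.54 × 0.0116 = $18.91
Parking deduction: $10.50
(Employer's $388.02 toward parking deduction is not withheld from the employee.)
Total deductions = $132.07 + $179.82 + $134.86 + $18.91 + $10.50 = $476.16
Net pay = $1,630.54 − $476.16 = $1,154.38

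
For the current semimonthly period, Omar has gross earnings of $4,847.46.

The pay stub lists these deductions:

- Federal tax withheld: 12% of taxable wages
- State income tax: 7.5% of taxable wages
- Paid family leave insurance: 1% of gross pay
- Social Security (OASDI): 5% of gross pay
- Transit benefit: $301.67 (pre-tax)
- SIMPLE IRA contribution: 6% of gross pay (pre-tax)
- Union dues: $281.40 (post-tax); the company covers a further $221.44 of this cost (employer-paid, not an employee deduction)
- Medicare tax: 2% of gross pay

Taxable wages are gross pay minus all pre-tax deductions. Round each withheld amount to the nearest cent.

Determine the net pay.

$2,756.04

SIMPLE IRA contribution: $4,847.46 × 0.06 = $290.85
Transit benefit: $301.67
Pre-tax total = $290.85 + $301.67 = $592.52
Taxable wages = $4,847.46 − $592.52 = $4,254.94
State income tax: $4,254.94 × 0.075 = $319.12
Federal tax withheld: $4,254.94 × 0.12 = $510.59
Social Security (OASDI): $4,847.46 × 0.05 = $242.37
Paid family leave insurance: $4,847.46 × 0.01 = $48.47
Medicare tax: $4,847.46 × 0.02 = $96.95
Union dues: $281.40
(Employer's $221.44 toward union dues is not withheld from the employee.)
Total deductions = $290.85 + $301.67 + $319.12 + $510.59 + $242.37 + $48.47 + $96.95 + $281.40 = $2,091.42
Net pay = $4,847.46 − $2,091.42 = $2,756.04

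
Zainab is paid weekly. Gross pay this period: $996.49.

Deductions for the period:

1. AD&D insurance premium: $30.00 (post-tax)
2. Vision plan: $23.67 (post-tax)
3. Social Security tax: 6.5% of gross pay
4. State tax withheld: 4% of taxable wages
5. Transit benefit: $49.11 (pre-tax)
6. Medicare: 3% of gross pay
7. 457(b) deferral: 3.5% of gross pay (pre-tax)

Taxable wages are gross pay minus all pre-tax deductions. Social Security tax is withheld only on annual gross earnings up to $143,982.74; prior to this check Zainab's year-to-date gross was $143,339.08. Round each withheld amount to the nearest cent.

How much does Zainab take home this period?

$750.60

Transit benefit: $49.11
457(b) deferral: $996.49 × 0.035 = $34.88
Pre-tax total = $49.11 + $34.88 = $83.99
Taxable wages = $996.49 − $83.99 = $912.50
State tax withheld: $912.50 × 0.04 = $36.50
Medicare: $996.49 × 0.03 = $29.89
Social Security tax: only $143,982.74 − $143,339.08 = $643.66 of this check is subject → $643.66 × 0.065 = $41.84
Vision plan: $23.67
AD&D insurance premium: $30.00
Total deductions = $49.11 + $34.88 + $36.50 + $29.89 + $41.84 + $23.67 + $30.00 = $245.89
Net pay = $996.49 − $245.89 = $750.60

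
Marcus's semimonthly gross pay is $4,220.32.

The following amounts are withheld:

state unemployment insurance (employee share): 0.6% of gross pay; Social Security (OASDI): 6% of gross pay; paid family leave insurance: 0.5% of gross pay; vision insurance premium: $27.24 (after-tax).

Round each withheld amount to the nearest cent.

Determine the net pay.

$3,893.44

Paid family leave insurance: $4,220.32 × 0.005 = $21.10
Social Security (OASDI): $4,220.32 × 0.06 = $253.22
State unemployment insurance (employee share): $4,220.32 × 0.006 = $25.32
Vision insurance premium: $27.24
Total deductions = $21.10 + $253.22 + $25.32 + $27.24 = $326.88
Net pay = $4,220.32 − $326.88 = $3,893.44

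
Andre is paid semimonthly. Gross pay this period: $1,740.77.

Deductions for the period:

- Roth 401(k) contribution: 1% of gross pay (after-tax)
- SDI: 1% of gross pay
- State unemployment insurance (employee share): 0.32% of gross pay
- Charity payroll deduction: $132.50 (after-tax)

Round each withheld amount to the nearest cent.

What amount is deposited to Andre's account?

SDI: $1,740.77 × 0.01 = $17.41
State unemployment insurance (employee share): $1,740.77 × 0.0032 = $5.57
Charity payroll deduction: $132.50
Roth 401(k) contribution: $1,740.77 × 0.01 = $17.41
Total deductions = $17.41 + $5.57 + $132.50 + $17.41 = $172.89
Net pay = $1,740.77 − $172.89 = $1,567.88

$1,567.88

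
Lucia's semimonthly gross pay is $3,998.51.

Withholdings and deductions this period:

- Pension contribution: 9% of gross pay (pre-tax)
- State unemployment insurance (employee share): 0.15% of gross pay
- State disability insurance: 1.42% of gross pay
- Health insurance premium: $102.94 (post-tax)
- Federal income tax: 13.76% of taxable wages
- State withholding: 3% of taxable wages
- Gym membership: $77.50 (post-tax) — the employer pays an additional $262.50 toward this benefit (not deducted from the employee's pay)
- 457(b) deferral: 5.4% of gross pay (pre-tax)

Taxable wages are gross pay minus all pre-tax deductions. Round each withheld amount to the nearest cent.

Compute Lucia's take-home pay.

Pension contribution: $3,998.51 × 0.09 = $359.87
457(b) deferral: $3,998.51 × 0.054 = $215.92
Pre-tax total = $359.87 + $215.92 = $575.79
Taxable wages = $3,998.51 − $575.79 = $3,422.72
Federal income tax: $3,422.72 × 0.1376 = $470.97
State withholding: $3,422.72 × 0.03 = $102.68
State unemployment insurance (employee share): $3,998.51 × 0.0015 = $6.00
State disability insurance: $3,998.51 × 0.0142 = $56.78
Gym membership: $77.50
Health insurance premium: $102.94
(Employer's $262.50 toward gym membership is not withheld from the employee.)
Total deductions = $359.87 + $215.92 + $470.97 + $102.68 + $6.00 + $56.78 + $77.50 + $102.94 = $1,392.66
Net pay = $3,998.51 − $1,392.66 = $2,605.85

$2,605.85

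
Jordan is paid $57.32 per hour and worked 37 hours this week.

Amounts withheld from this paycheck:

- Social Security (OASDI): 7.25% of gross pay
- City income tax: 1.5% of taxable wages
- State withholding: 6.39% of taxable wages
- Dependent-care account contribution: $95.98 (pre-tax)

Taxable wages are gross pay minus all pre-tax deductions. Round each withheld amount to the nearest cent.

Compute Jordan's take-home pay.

Gross pay: 37 × $57.32 = $2,120.84
Dependent-care account contribution: $95.98
Taxable wages = $2,120.84 − $95.98 = $2,024.86
City income tax: $2,024.86 × 0.015 = $30.37
State withholding: $2,024.86 × 0.0639 = $129.39
Social Security (OASDI): $2,120.84 × 0.0725 = $153.76
Total deductions = $95.98 + $30.37 + $129.39 + $153.76 = $409.50
Net pay = $2,120.84 − $409.50 = $1,711.34

$1,711.34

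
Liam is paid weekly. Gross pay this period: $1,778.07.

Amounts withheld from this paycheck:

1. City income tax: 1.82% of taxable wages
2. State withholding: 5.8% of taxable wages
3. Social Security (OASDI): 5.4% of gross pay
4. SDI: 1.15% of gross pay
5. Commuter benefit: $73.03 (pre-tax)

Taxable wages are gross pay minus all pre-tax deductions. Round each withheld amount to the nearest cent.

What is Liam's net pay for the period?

Commuter benefit: $73.03
Taxable wages = $1,778.07 − $73.03 = $1,705.04
State withholding: $1,705.04 × 0.058 = $98.89
City income tax: $1,705.04 × 0.0182 = $31.03
Social Security (OASDI): $1,778.07 × 0.054 = $96.02
SDI: $1,778.07 × 0.0115 = $20.45
Total deductions = $73.03 + $98.89 + $31.03 + $96.02 + $20.45 = $319.42
Net pay = $1,778.07 − $319.42 = $1,458.65

$1,458.65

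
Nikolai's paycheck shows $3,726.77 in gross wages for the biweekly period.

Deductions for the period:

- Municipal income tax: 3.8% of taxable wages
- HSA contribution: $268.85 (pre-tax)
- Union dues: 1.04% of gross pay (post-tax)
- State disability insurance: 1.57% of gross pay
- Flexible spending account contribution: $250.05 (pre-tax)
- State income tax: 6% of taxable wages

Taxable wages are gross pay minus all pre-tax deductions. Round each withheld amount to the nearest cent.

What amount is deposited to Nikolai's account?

$2,796.23

HSA contribution: $268.85
Flexible spending account contribution: $250.05
Pre-tax total = $268.85 + $250.05 = $518.90
Taxable wages = $3,726.77 − $518.90 = $3,207.87
State income tax: $3,207.87 × 0.06 = $192.47
Municipal income tax: $3,207.87 × 0.038 = $121.90
State disability insurance: $3,726.77 × 0.0157 = $58.51
Union dues: $3,726.77 × 0.0104 = $38.76
Total deductions = $268.85 + $250.05 + $192.47 + $121.90 + $58.51 + $38.76 = $930.54
Net pay = $3,726.77 − $930.54 = $2,796.23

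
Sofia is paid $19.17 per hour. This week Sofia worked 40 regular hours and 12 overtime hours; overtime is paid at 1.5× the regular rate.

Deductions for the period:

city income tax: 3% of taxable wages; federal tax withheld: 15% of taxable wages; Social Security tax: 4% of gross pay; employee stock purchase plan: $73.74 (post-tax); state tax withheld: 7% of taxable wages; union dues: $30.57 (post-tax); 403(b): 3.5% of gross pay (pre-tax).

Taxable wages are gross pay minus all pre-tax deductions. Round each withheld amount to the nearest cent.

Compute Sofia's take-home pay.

Regular pay: 40 × $19.17 = $766.80
Overtime pay: 12 × $19.17 × 1.5 = $345.06
Gross pay = $766.80 + $345.06 = $1111.86
403(b): $1111.86 × 0.035 = $38.92
Taxable wages = $1111.86 − $38.92 = $1072.94
State tax withheld: $1072.94 × 0.07 = $75.11
Federal tax withheld: $1072.94 × 0.15 = $160.94
City income tax: $1072.94 × 0.03 = $32.19
Social Security tax: $1111.86 × 0.04 = $44.47
Employee stock purchase plan: $73.74
Union dues: $30.57
Total deductions = $38.92 + $75.11 + $160.94 + $32.19 + $44.47 + $73.74 + $30.57 = $455.94
Net pay = $1111.86 − $455.94 = $655.92

$655.92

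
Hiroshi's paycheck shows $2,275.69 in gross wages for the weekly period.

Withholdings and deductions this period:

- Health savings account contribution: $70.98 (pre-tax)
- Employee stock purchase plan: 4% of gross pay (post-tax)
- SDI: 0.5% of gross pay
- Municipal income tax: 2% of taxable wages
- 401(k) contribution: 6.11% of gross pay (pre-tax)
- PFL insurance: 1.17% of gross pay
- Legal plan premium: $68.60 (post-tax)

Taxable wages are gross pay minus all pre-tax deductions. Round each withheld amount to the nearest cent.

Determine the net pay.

$1,826.72

401(k) contribution: $2,275.69 × 0.0611 = $139.04
Health savings account contribution: $70.98
Pre-tax total = $139.04 + $70.98 = $210.02
Taxable wages = $2,275.69 − $210.02 = $2,065.67
Municipal income tax: $2,065.67 × 0.02 = $41.31
PFL insurance: $2,275.69 × 0.0117 = $26.63
SDI: $2,275.69 × 0.005 = $11.38
Legal plan premium: $68.60
Employee stock purchase plan: $2,275.69 × 0.04 = $91.03
Total deductions = $139.04 + $70.98 + $41.31 + $26.63 + $11.38 + $68.60 + $91.03 = $448.97
Net pay = $2,275.69 − $448.97 = $1,826.72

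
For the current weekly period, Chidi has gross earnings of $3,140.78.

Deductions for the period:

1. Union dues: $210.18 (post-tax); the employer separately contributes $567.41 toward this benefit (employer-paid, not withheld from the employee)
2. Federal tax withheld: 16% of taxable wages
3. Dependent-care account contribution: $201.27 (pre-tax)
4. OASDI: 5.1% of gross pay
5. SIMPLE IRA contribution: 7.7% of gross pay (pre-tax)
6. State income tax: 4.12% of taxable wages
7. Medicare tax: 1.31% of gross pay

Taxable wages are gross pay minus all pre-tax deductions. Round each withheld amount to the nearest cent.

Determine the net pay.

$1,743.40

SIMPLE IRA contribution: $3,140.78 × 0.077 = $241.84
Dependent-care account contribution: $201.27
Pre-tax total = $241.84 + $201.27 = $443.11
Taxable wages = $3,140.78 − $443.11 = $2,697.67
State income tax: $2,697.67 × 0.0412 = $111.14
Federal tax withheld: $2,697.67 × 0.16 = $431.63
OASDI: $3,140.78 × 0.051 = $160.18
Medicare tax: $3,140.78 × 0.0131 = $41.14
Union dues: $210.18
(Employer's $567.41 toward union dues is not withheld from the employee.)
Total deductions = $241.84 + $201.27 + $111.14 + $431.63 + $160.18 + $41.14 + $210.18 = $1,397.38
Net pay = $3,140.78 − $1,397.38 = $1,743.40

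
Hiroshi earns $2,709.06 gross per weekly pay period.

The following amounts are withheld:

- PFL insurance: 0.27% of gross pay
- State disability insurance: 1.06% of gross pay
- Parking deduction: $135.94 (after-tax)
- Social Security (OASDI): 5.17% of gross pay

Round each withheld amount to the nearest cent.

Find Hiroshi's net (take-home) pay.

$2,397.03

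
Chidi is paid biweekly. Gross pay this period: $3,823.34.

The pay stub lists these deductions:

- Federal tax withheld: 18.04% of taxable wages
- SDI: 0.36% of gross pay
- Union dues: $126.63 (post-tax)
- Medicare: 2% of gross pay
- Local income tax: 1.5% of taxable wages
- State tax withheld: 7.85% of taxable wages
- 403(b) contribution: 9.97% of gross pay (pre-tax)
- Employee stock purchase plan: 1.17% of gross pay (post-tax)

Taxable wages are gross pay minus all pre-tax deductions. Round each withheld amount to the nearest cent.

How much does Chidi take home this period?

$2,237.76

403(b) contribution: $3,823.34 × 0.0997 = $381.19
Taxable wages = $3,823.34 − $381.19 = $3,442.15
State tax withheld: $3,442.15 × 0.0785 = $270.21
Federal tax withheld: $3,442.15 × 0.1804 = $620.96
Local income tax: $3,442.15 × 0.015 = $51.63
SDI: $3,823.34 × 0.0036 = $13.76
Medicare: $3,823.34 × 0.02 = $76.47
Employee stock purchase plan: $3,823.34 × 0.0117 = $44.73
Union dues: $126.63
Total deductions = $381.19 + $270.21 + $620.96 + $51.63 + $13.76 + $76.47 + $44.73 + $126.63 = $1,585.58
Net pay = $3,823.34 − $1,585.58 = $2,237.76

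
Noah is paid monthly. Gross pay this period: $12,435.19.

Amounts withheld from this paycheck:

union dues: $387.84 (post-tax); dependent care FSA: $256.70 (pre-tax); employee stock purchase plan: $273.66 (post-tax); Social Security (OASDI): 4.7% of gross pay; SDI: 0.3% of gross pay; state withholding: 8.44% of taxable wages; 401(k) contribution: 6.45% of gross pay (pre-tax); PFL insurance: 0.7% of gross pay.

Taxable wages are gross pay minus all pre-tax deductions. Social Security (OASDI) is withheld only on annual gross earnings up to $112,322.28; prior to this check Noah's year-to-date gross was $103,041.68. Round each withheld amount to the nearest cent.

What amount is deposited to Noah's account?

$9,194.20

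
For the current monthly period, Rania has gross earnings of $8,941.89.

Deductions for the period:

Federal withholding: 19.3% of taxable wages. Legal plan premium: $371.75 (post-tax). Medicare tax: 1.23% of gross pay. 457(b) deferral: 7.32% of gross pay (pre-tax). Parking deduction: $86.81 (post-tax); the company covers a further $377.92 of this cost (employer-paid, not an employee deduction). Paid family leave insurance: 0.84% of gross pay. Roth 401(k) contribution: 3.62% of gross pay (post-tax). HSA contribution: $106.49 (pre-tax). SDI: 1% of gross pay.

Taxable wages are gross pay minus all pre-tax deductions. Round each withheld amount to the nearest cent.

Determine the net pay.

$5,545.17

457(b) deferral: $8,941.89 × 0.0732 = $654.55
HSA contribution: $106.49
Pre-tax total = $654.55 + $106.49 = $761.04
Taxable wages = $8,941.89 − $761.04 = $8,180.85
Federal withholding: $8,180.85 × 0.193 = $1,578.90
Paid family leave insurance: $8,941.89 × 0.0084 = $75.11
Medicare tax: $8,941.89 × 0.0123 = $109.99
SDI: $8,941.89 × 0.01 = $89.42
Parking deduction: $86.81
Roth 401(k) contribution: $8,941.89 × 0.0362 = $323.70
Legal plan premium: $371.75
(Employer's $377.92 toward parking deduction is not withheld from the employee.)
Total deductions = $654.55 + $106.49 + $1,578.90 + $75.11 + $109.99 + $89.42 + $86.81 + $323.70 + $371.75 = $3,396.72
Net pay = $8,941.89 − $3,396.72 = $5,545.17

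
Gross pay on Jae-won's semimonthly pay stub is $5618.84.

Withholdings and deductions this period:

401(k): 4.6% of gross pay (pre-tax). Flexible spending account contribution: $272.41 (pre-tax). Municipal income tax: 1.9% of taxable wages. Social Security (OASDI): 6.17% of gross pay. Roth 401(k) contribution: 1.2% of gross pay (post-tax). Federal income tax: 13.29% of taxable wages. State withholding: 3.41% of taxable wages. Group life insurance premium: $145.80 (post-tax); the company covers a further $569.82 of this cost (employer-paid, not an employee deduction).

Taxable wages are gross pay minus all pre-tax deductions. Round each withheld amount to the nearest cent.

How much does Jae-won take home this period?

$3581.69

Flexible spending account contribution: $272.41
401(k): $5618.84 × 0.046 = $258.47
Pre-tax total = $272.41 + $258.47 = $530.88
Taxable wages = $5618.84 − $530.88 = $5087.96
State withholding: $5087.96 × 0.0341 = $173.50
Federal income tax: $5087.96 × 0.1329 = $676.19
Municipal income tax: $5087.96 × 0.019 = $96.67
Social Security (OASDI): $5618.84 × 0.0617 = $346.68
Roth 401(k) contribution: $5618.84 × 0.012 = $67.43
Group life insurance premium: $145.80
(Employer's $569.82 toward group life insurance premium is not withheld from the employee.)
Total deductions = $272.41 + $258.47 + $173.50 + $676.19 + $96.67 + $346.68 + $67.43 + $145.80 = $2037.15
Net pay = $5618.84 − $2037.15 = $3581.69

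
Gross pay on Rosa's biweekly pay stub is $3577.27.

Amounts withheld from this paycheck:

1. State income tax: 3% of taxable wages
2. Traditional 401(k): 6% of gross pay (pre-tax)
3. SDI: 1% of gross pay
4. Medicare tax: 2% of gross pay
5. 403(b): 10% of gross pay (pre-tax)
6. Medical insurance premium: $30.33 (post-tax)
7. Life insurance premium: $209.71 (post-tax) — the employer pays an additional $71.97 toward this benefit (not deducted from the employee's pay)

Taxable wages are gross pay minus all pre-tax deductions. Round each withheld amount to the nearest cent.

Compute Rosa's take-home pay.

403(b): $3577.27 × 0.1 = $357.73
Traditional 401(k): $3577.27 × 0.06 = $214.64
Pre-tax total = $357.73 + $214.64 = $572.37
Taxable wages = $3577.27 − $572.37 = $3004.90
State income tax: $3004.90 × 0.03 = $90.15
Medicare tax: $3577.27 × 0.02 = $71.55
SDI: $3577.27 × 0.01 = $35.77
Medical insurance premium: $30.33
Life insurance premium: $209.71
(Employer's $71.97 toward life insurance premium is not withheld from the employee.)
Total deductions = $357.73 + $214.64 + $90.15 + $71.55 + $35.77 + $30.33 + $209.71 = $1009.88
Net pay = $3577.27 − $1009.88 = $2567.39

$2567.39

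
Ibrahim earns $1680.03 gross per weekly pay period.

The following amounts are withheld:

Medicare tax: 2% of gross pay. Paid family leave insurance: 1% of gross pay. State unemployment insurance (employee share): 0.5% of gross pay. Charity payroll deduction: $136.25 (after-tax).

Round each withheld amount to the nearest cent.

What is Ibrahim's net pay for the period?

State unemployment insurance (employee share): $1680.03 × 0.005 = $8.40
Medicare tax: $1680.03 × 0.02 = $33.60
Paid family leave insurance: $1680.03 × 0.01 = $16.80
Charity payroll deduction: $136.25
Total deductions = $8.40 + $33.60 + $16.80 + $136.25 = $195.05
Net pay = $1680.03 − $195.05 = $1484.98

$1484.98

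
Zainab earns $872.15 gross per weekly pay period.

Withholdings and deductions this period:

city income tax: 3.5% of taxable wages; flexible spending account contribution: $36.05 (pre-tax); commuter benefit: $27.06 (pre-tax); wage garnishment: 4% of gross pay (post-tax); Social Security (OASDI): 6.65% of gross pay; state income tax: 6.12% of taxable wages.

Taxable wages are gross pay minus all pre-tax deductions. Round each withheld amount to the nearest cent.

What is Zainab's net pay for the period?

Commuter benefit: $27.06
Flexible spending account contribution: $36.05
Pre-tax total = $27.06 + $36.05 = $63.11
Taxable wages = $872.15 − $63.11 = $809.04
City income tax: $809.04 × 0.035 = $28.32
State income tax: $809.04 × 0.0612 = $49.51
Social Security (OASDI): $872.15 × 0.0665 = $58.00
Wage garnishment: $872.15 × 0.04 = $34.89
Total deductions = $27.06 + $36.05 + $28.32 + $49.51 + $58.00 + $34.89 = $233.83
Net pay = $872.15 − $233.83 = $638.32

$638.32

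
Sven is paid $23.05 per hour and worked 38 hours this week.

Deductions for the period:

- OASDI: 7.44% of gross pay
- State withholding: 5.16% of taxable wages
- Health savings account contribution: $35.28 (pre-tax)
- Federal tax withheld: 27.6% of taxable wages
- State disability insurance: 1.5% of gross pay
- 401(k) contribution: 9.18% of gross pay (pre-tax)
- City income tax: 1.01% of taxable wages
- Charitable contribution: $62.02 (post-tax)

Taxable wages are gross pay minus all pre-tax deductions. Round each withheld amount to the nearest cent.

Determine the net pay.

Gross pay: 38 × $23.05 = $875.90
Health savings account contribution: $35.28
401(k) contribution: $875.90 × 0.0918 = $80.41
Pre-tax total = $35.28 + $80.41 = $115.69
Taxable wages = $875.90 − $115.69 = $760.21
Federal tax withheld: $760.21 × 0.276 = $209.82
City income tax: $760.21 × 0.0101 = $7.68
State withholding: $760.21 × 0.0516 = $39.23
OASDI: $875.90 × 0.0744 = $65.17
State disability insurance: $875.90 × 0.015 = $13.14
Charitable contribution: $62.02
Total deductions = $35.28 + $80.41 + $209.82 + $7.68 + $39.23 + $65.17 + $13.14 + $62.02 = $512.75
Net pay = $875.90 − $512.75 = $363.15

$363.15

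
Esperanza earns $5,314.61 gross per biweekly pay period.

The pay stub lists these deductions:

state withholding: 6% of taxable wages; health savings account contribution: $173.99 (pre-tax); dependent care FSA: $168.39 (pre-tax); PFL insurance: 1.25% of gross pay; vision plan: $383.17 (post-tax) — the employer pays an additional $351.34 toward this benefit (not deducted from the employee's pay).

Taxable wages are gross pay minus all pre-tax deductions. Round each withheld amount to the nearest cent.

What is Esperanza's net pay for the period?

$4,224.30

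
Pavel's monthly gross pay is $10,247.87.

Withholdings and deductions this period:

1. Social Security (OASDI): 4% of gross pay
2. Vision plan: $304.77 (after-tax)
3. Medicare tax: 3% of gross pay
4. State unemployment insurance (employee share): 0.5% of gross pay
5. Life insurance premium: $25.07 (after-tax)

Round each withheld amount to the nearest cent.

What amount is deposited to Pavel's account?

Social Security (OASDI): $10,247.87 × 0.04 = $409.91
State unemployment insurance (employee share): $10,247.87 × 0.005 = $51.24
Medicare tax: $10,247.87 × 0.03 = $307.44
Vision plan: $304.77
Life insurance premium: $25.07
Total deductions = $409.91 + $51.24 + $307.44 + $304.77 + $25.07 = $1,098.43
Net pay = $10,247.87 − $1,098.43 = $9,149.44

$9,149.44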